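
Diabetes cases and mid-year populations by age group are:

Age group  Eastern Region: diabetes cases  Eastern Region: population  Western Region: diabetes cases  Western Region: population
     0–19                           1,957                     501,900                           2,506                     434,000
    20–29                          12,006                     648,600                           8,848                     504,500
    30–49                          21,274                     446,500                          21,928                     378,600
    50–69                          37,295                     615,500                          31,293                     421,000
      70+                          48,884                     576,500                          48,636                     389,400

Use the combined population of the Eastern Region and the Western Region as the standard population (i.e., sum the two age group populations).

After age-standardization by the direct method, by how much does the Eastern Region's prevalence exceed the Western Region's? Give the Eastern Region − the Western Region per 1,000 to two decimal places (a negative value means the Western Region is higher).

-12.63

Age-specific rates per 1,000 for the Eastern Region: 3.899, 18.511, 47.646, 60.593, 84.794.
For the Western Region: 5.774, 17.538, 57.919, 74.330, 124.900.
Combined standard total = 4,916,500; weights = 0.1904, 0.2345, 0.1678, 0.2108, 0.1965.
The Eastern Region: 0.1904×3.899 + 0.2345×18.511 + 0.1678×47.646 + 0.2108×60.593 + 0.1965×84.794 = 42.5128 per 1,000.
The Western Region: 0.1904×5.774 + 0.2345×17.538 + 0.1678×57.919 + 0.2108×74.330 + 0.1965×124.900 = 55.1408 per 1,000.
Difference = 42.5128 − 55.1408 = -12.6280.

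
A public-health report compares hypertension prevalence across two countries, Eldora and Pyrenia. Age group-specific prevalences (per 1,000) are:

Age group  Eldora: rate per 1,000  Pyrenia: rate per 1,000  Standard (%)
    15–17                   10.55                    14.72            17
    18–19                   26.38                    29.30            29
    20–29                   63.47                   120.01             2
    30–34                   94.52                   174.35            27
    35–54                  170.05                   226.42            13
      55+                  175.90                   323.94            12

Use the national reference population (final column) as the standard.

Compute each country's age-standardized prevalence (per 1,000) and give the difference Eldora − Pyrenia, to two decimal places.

-49.33

Standard weights: 0.17, 0.29, 0.02, 0.27, 0.13, 0.12.
Eldora: 0.1700×10.55 + 0.2900×26.38 + 0.0200×63.47 + 0.2700×94.52 + 0.1300×170.05 + 0.1200×175.90 = 79.4480 per 1,000.
Pyrenia: 0.1700×14.72 + 0.2900×29.30 + 0.0200×120.01 + 0.2700×174.35 + 0.1300×226.42 + 0.1200×323.94 = 128.7815 per 1,000.
Difference = 79.4480 − 128.7815 = -49.3335.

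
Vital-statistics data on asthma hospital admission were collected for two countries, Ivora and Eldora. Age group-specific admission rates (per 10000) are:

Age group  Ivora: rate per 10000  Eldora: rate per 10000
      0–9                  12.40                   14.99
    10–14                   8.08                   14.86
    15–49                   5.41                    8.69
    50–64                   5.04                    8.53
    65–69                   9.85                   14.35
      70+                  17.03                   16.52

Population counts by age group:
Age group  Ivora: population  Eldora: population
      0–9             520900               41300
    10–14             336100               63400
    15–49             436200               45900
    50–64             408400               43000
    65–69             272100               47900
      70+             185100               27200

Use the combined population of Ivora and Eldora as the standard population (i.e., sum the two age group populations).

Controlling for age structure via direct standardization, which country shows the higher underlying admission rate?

Combined standard total = 2427500; weights = 0.2316, 0.1646, 0.1986, 0.1860, 0.1318, 0.0875.
Ivora: 0.2316×12.40 + 0.1646×8.08 + 0.1986×5.41 + 0.1860×5.04 + 0.1318×9.85 + 0.0875×17.03 = 9.0010 per 10000.
Eldora: 0.2316×14.99 + 0.1646×14.86 + 0.1986×8.69 + 0.1860×8.53 + 0.1318×14.35 + 0.0875×16.52 = 12.5656 per 10000.

Eldora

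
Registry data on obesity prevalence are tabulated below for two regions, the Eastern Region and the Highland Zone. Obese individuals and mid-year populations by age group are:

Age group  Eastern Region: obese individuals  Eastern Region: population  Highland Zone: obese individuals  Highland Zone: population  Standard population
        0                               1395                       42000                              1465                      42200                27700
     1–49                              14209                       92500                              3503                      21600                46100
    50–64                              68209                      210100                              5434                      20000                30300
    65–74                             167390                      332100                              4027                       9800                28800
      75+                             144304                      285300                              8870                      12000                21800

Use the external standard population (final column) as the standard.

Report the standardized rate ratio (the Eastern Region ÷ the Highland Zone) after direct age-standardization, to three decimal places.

Age-specific rates per 1000 for the Eastern Region: 33.214, 153.611, 324.650, 504.035, 505.797.
For the Highland Zone: 34.716, 162.176, 271.700, 410.918, 739.167.
Standard total = 154700; weights = 0.1791, 0.2980, 0.1959, 0.1862, 0.1409.
The Eastern Region: 0.1791×33.214 + 0.2980×153.611 + 0.1959×324.650 + 0.1862×504.035 + 0.1409×505.797 = 280.4201 per 1000.
The Highland Zone: 0.1791×34.716 + 0.2980×162.176 + 0.1959×271.700 + 0.1862×410.918 + 0.1409×739.167 = 288.4210 per 1000.
Ratio = 280.4201 ÷ 288.4210 = 0.97226.

0.972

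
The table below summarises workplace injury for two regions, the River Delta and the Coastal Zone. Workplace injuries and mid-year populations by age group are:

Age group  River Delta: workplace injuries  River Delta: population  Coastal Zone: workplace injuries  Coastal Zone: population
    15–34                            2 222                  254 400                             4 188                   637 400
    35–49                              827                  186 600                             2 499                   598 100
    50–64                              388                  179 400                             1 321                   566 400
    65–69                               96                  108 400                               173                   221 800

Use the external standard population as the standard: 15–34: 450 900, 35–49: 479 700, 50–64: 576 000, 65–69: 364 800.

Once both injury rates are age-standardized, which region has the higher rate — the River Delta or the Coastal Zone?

Age-specific rates per 10 000 for the River Delta: 87.34, 44.32, 21.63, 8.86.
For the Coastal Zone: 65.70, 41.78, 23.32, 7.80.
Standard total = 1 871 400; weights = 0.2409, 0.2563, 0.3078, 0.1949.
The River Delta: 0.2409×87.34 + 0.2563×44.32 + 0.3078×21.63 + 0.1949×8.86 = 40.7882 per 10 000.
The Coastal Zone: 0.2409×65.70 + 0.2563×41.78 + 0.3078×23.32 + 0.1949×7.80 = 35.2401 per 10 000.

River Delta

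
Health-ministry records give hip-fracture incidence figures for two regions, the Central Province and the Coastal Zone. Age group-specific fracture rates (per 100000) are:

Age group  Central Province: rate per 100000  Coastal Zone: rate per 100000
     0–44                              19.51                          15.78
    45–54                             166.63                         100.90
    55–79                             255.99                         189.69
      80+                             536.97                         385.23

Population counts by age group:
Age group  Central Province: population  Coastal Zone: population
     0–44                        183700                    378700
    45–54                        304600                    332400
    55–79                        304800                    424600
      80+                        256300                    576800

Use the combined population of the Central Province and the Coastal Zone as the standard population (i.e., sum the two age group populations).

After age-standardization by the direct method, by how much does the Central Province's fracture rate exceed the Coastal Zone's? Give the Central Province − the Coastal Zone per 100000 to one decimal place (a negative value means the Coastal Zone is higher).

Combined standard total = 2761900; weights = 0.2036, 0.2306, 0.2641, 0.3016.
The Central Province: 0.2036×19.51 + 0.2306×166.63 + 0.2641×255.99 + 0.3016×536.97 = 271.9811 per 100000.
The Coastal Zone: 0.2036×15.78 + 0.2306×100.90 + 0.2641×189.69 + 0.3016×385.23 = 192.7814 per 100000.
Difference = 271.9811 − 192.7814 = 79.1997.

79.2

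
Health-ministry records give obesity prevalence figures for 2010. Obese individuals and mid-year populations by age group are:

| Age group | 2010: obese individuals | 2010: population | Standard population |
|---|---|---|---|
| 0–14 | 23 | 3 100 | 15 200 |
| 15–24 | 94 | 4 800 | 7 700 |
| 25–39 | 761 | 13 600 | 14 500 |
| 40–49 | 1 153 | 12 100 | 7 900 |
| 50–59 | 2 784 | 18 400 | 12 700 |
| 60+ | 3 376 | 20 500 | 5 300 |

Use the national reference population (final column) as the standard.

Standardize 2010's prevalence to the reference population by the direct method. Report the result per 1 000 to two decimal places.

Age-specific rates per 1 000 for 2010: 7.419, 19.583, 55.956, 95.289, 151.304, 164.683.
Standard total = 63 300; weights = 0.2401, 0.1216, 0.2291, 0.1248, 0.2006, 0.0837.
Standardized rate: 0.2401×7.419 + 0.1216×19.583 + 0.2291×55.956 + 0.1248×95.289 + 0.2006×151.304 + 0.0837×164.683 = 73.0189 per 1 000.

73.02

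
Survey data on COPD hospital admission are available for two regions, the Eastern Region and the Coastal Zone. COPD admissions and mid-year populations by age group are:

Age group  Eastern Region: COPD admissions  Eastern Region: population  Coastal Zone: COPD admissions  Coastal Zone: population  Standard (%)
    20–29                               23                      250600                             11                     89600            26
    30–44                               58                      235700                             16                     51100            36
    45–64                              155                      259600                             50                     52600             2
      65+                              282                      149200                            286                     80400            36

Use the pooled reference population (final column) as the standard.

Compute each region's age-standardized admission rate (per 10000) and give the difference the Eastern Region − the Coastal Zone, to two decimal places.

-6.39

Age-specific rates per 10000 for the Eastern Region: 0.92, 2.46, 5.97, 18.90.
For the Coastal Zone: 1.23, 3.13, 9.51, 35.57.
Standard weights: 0.26, 0.36, 0.02, 0.36.
The Eastern Region: 0.2600×0.92 + 0.3600×2.46 + 0.0200×5.97 + 0.3600×18.90 = 8.0482 per 10000.
The Coastal Zone: 0.2600×1.23 + 0.3600×3.13 + 0.0200×9.51 + 0.3600×35.57 = 14.4425 per 10000.
Difference = 8.0482 − 14.4425 = -6.3943.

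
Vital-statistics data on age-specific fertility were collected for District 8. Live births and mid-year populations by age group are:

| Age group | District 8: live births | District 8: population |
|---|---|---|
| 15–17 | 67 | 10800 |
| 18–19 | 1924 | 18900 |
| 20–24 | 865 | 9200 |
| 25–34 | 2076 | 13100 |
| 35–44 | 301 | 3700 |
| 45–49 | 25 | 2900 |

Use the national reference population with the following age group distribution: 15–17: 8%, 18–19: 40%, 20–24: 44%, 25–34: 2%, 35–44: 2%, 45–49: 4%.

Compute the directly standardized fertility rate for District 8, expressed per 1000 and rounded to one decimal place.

87.7

Age-specific rates per 1000 for District 8: 6.204, 101.799, 94.022, 158.473, 81.351, 8.621.
Standard weights: 0.08, 0.40, 0.44, 0.02, 0.02, 0.04.
Standardized rate: 0.0800×6.204 + 0.4000×101.799 + 0.4400×94.022 + 0.0200×158.473 + 0.0200×81.351 + 0.0400×8.621 = 87.7268 per 1000.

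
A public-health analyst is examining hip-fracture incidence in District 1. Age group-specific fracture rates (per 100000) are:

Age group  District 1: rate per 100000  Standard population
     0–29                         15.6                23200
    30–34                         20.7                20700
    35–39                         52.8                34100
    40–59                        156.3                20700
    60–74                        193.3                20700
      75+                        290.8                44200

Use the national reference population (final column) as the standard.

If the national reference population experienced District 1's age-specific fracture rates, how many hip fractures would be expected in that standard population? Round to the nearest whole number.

227

Expected hip fractures = Σ (standard pop × age-specific rate ÷ 100000)
= 23200×15.6/100000 + 20700×20.7/100000 + 34100×52.8/100000 + 20700×156.3/100000 + 20700×193.3/100000 + 44200×290.8/100000
= 3.62 + 4.28 + 18.00 + 32.35 + 40.01 + 128.53 = 226.81.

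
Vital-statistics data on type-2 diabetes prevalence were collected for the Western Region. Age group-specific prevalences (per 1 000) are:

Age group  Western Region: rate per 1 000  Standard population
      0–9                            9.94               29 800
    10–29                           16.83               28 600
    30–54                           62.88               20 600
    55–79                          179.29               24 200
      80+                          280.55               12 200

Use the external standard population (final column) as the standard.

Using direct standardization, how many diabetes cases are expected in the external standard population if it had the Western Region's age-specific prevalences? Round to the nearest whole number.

Expected diabetes cases = Σ (standard pop × age-specific rate ÷ 1 000)
= 29 800×9.94/1 000 + 28 600×16.83/1 000 + 20 600×62.88/1 000 + 24 200×179.29/1 000 + 12 200×280.55/1 000
= 296.21 + 481.34 + 1295.33 + 4338.82 + 3422.71 = 9834.41.

9834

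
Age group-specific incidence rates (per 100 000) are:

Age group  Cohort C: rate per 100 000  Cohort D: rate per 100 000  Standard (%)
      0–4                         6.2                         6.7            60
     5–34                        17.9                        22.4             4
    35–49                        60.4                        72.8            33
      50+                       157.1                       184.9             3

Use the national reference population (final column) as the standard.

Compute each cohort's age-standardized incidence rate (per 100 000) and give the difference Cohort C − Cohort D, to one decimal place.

Standard weights: 0.60, 0.04, 0.33, 0.03.
Cohort C: 0.6000×6.2 + 0.0400×17.9 + 0.3300×60.4 + 0.0300×157.1 = 29.0810 per 100 000.
Cohort D: 0.6000×6.7 + 0.0400×22.4 + 0.3300×72.8 + 0.0300×184.9 = 34.4870 per 100 000.
Difference = 29.0810 − 34.4870 = -5.4060.

-5.4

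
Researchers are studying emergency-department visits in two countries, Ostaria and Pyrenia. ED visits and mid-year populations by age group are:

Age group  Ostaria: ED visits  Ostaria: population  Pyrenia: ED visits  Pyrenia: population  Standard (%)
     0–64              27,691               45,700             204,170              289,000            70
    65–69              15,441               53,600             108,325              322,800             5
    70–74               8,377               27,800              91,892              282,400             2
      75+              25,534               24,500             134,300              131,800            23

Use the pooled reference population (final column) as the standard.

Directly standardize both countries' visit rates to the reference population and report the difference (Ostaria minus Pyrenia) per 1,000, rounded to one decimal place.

Age-specific rates per 1,000 for Ostaria: 605.930, 288.078, 301.331, 1042.204.
For Pyrenia: 706.471, 335.579, 325.397, 1018.968.
Standard weights: 0.70, 0.05, 0.02, 0.23.
Ostaria: 0.7000×605.930 + 0.0500×288.078 + 0.0200×301.331 + 0.2300×1042.204 = 684.2885 per 1,000.
Pyrenia: 0.7000×706.471 + 0.0500×335.579 + 0.0200×325.397 + 0.2300×1018.968 = 752.1790 per 1,000.
Difference = 684.2885 − 752.1790 = -67.8905.

-67.9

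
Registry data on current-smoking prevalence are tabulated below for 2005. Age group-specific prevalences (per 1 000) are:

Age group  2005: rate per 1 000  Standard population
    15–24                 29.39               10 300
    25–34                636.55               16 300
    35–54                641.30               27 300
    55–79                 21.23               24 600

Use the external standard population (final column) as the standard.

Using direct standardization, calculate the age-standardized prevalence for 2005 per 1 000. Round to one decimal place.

Standard total = 78 500; weights = 0.1312, 0.2076, 0.3478, 0.3134.
Standardized rate: 0.1312×29.39 + 0.2076×636.55 + 0.3478×641.30 + 0.3134×21.23 = 365.7099 per 1 000.

365.7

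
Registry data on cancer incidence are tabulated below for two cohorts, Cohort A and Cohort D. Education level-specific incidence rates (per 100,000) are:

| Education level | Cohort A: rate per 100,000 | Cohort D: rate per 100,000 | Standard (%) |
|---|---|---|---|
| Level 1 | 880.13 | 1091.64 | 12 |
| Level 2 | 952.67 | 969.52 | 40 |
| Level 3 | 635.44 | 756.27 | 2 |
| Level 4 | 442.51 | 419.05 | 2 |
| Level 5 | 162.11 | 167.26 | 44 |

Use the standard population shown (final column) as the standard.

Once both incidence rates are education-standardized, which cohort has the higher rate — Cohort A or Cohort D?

Cohort D

Standard weights: 0.12, 0.40, 0.02, 0.02, 0.44.
Cohort A: 0.1200×880.13 + 0.4000×952.67 + 0.0200×635.44 + 0.0200×442.51 + 0.4400×162.11 = 579.5710 per 100,000.
Cohort D: 0.1200×1091.64 + 0.4000×969.52 + 0.0200×756.27 + 0.0200×419.05 + 0.4400×167.26 = 615.9056 per 100,000.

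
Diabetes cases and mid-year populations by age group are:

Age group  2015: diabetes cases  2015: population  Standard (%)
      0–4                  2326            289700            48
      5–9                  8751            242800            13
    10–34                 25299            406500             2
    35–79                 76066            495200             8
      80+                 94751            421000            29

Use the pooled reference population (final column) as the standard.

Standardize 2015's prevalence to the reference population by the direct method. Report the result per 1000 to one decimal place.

Age-specific rates per 1000 for 2015: 8.029, 36.042, 62.236, 153.607, 225.062.
Standard weights: 0.48, 0.13, 0.02, 0.08, 0.29.
Standardized rate: 0.4800×8.029 + 0.1300×36.042 + 0.0200×62.236 + 0.0800×153.607 + 0.2900×225.062 = 87.3405 per 1000.

87.3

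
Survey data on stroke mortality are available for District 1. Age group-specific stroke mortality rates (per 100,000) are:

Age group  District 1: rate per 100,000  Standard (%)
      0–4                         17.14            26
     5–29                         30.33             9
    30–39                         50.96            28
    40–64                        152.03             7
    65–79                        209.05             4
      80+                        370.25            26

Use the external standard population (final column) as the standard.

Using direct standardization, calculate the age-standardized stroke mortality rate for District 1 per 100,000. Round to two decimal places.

Standard weights: 0.26, 0.09, 0.28, 0.07, 0.04, 0.26.
Standardized rate: 0.2600×17.14 + 0.0900×30.33 + 0.2800×50.96 + 0.0700×152.03 + 0.0400×209.05 + 0.2600×370.25 = 136.7240 per 100,000.

136.72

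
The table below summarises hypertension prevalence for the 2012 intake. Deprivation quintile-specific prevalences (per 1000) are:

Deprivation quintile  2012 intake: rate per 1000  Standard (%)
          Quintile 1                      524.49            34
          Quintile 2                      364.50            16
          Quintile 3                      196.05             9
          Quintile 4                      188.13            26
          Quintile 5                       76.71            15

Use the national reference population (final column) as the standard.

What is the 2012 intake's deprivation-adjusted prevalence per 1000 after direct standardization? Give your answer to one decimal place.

Standard weights: 0.34, 0.16, 0.09, 0.26, 0.15.
Standardized rate: 0.3400×524.49 + 0.1600×364.50 + 0.0900×196.05 + 0.2600×188.13 + 0.1500×76.71 = 314.7114 per 1000.

314.7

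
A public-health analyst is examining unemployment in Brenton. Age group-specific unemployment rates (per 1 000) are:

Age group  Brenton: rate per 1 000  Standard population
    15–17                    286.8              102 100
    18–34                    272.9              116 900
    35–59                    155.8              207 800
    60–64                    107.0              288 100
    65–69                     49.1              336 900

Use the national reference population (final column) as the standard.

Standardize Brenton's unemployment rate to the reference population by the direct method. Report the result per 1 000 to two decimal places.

133.99

Standard total = 1 051 800; weights = 0.0971, 0.1111, 0.1976, 0.2739, 0.3203.
Standardized rate: 0.0971×286.8 + 0.1111×272.9 + 0.1976×155.8 + 0.2739×107.0 + 0.3203×49.1 = 133.9875 per 1 000.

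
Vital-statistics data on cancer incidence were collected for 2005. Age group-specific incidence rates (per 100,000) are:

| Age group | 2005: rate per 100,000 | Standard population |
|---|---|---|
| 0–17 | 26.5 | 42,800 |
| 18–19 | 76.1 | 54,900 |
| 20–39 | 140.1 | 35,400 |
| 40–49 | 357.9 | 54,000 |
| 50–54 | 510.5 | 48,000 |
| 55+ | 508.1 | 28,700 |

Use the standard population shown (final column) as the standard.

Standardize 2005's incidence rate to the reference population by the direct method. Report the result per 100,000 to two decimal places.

260.37

Standard total = 263,800; weights = 0.1622, 0.2081, 0.1342, 0.2047, 0.1820, 0.1088.
Standardized rate: 0.1622×26.5 + 0.2081×76.1 + 0.1342×140.1 + 0.2047×357.9 + 0.1820×510.5 + 0.1088×508.1 = 260.3666 per 100,000.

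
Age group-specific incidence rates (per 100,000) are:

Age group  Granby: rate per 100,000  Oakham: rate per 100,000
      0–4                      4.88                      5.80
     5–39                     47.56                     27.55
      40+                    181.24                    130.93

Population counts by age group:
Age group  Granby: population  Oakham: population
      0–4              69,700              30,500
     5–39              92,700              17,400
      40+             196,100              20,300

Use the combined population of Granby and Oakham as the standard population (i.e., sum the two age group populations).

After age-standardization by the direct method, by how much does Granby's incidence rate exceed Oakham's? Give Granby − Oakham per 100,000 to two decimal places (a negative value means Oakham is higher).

30.46

Combined standard total = 426,700; weights = 0.2348, 0.2580, 0.5071.
Granby: 0.2348×4.88 + 0.2580×47.56 + 0.5071×181.24 = 105.3332 per 100,000.
Oakham: 0.2348×5.80 + 0.2580×27.55 + 0.5071×130.93 = 74.8715 per 100,000.
Difference = 105.3332 − 74.8715 = 30.4617.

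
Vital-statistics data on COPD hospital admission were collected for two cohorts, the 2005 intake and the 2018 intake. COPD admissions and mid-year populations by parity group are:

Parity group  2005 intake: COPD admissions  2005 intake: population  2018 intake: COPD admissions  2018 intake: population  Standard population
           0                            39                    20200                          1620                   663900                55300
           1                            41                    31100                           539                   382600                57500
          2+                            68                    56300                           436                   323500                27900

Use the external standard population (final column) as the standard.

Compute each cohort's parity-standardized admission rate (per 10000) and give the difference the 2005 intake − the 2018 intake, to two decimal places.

-2.65

Parity-specific rates per 10000 for the 2005 intake: 19.31, 13.18, 12.08.
For the 2018 intake: 24.40, 14.09, 13.48.
Standard total = 140700; weights = 0.3930, 0.4087, 0.1983.
The 2005 intake: 0.3930×19.31 + 0.4087×13.18 + 0.1983×12.08 = 15.3709 per 10000.
The 2018 intake: 0.3930×24.40 + 0.4087×14.09 + 0.1983×13.48 = 18.0204 per 10000.
Difference = 15.3709 − 18.0204 = -2.6494.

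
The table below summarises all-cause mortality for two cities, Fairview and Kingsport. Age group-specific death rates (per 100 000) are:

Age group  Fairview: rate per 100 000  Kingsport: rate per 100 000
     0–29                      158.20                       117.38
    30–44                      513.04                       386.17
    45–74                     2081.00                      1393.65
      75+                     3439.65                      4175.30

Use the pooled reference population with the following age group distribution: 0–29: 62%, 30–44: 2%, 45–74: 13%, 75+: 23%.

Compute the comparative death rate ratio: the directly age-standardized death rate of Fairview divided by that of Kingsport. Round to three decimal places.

Standard weights: 0.62, 0.02, 0.13, 0.23.
Fairview: 0.6200×158.20 + 0.0200×513.04 + 0.1300×2081.00 + 0.2300×3439.65 = 1169.9943 per 100 000.
Kingsport: 0.6200×117.38 + 0.0200×386.17 + 0.1300×1393.65 + 0.2300×4175.30 = 1221.9925 per 100 000.
Ratio = 1169.9943 ÷ 1221.9925 = 0.95745.

0.957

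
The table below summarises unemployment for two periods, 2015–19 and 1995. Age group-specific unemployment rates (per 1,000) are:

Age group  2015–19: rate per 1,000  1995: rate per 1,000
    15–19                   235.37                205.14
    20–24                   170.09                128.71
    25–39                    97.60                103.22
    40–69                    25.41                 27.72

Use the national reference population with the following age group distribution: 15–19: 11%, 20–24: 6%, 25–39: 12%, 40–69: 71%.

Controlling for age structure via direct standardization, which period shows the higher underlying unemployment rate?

2015–19

Standard weights: 0.11, 0.06, 0.12, 0.71.
2015–19: 0.1100×235.37 + 0.0600×170.09 + 0.1200×97.60 + 0.7100×25.41 = 65.8492 per 1,000.
1995: 0.1100×205.14 + 0.0600×128.71 + 0.1200×103.22 + 0.7100×27.72 = 62.3556 per 1,000.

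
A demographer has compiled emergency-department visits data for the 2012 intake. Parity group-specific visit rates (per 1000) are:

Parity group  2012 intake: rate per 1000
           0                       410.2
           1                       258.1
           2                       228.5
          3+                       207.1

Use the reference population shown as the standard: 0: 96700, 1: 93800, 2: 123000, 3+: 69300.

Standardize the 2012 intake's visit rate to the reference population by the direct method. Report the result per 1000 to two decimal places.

Standard total = 382800; weights = 0.2526, 0.2450, 0.3213, 0.1810.
Standardized rate: 0.2526×410.2 + 0.2450×258.1 + 0.3213×228.5 + 0.1810×207.1 = 277.7786 per 1000.

277.78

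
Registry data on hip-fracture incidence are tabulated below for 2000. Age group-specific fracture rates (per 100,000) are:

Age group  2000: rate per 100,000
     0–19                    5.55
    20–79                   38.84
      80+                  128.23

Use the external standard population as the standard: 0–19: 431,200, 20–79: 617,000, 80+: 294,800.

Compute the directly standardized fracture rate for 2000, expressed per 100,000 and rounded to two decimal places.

47.77

Standard total = 1,343,000; weights = 0.3211, 0.4594, 0.2195.
Standardized rate: 0.3211×5.55 + 0.4594×38.84 + 0.2195×128.23 = 47.7734 per 100,000.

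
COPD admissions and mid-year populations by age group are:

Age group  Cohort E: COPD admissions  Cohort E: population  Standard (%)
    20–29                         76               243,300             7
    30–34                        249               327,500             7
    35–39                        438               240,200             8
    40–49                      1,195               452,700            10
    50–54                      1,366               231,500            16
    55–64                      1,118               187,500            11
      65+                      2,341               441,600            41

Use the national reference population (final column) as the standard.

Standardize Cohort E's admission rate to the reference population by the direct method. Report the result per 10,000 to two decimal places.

Age-specific rates per 10,000 for Cohort E: 3.12, 7.60, 18.23, 26.40, 59.01, 59.63, 53.01.
Standard weights: 0.07, 0.07, 0.08, 0.10, 0.16, 0.11, 0.41.
Standardized rate: 0.0700×3.12 + 0.0700×7.60 + 0.0800×18.23 + 0.1000×26.40 + 0.1600×59.01 + 0.1100×59.63 + 0.4100×53.01 = 42.5842 per 10,000.

42.58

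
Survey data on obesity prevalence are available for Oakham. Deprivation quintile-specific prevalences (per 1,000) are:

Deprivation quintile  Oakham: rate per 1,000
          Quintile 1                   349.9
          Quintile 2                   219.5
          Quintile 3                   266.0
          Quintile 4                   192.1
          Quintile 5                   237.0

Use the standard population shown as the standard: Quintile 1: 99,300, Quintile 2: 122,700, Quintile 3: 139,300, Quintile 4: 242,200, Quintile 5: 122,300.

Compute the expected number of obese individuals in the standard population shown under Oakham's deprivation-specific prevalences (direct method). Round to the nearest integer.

174243

Expected obese individuals = Σ (standard pop × deprivation-specific rate ÷ 1,000)
= 99,300×349.9/1,000 + 122,700×219.5/1,000 + 139,300×266.0/1,000 + 242,200×192.1/1,000 + 122,300×237.0/1,000
= 34745.07 + 26932.65 + 37053.80 + 46526.62 + 28985.10 = 174243.24.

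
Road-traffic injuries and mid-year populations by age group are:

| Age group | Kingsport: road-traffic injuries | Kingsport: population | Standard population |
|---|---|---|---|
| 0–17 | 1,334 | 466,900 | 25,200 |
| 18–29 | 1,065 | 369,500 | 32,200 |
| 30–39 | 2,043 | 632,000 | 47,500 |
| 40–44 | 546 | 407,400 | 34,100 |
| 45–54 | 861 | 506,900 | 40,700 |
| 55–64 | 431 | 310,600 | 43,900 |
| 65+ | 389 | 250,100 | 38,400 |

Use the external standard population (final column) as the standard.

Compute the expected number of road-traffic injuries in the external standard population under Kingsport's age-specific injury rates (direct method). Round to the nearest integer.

Age-specific rates per 100,000 for Kingsport: 285.71, 288.23, 323.26, 134.02, 169.86, 138.76, 155.54.
Expected road-traffic injuries = Σ (standard pop × age-specific rate ÷ 100,000)
= 25,200×285.71/100,000 + 32,200×288.23/100,000 + 47,500×323.26/100,000 + 34,100×134.02/100,000 + 40,700×169.86/100,000 + 43,900×138.76/100,000 + 38,400×155.54/100,000
= 72.00 + 92.81 + 153.55 + 45.70 + 69.13 + 60.92 + 59.73 = 553.83.

554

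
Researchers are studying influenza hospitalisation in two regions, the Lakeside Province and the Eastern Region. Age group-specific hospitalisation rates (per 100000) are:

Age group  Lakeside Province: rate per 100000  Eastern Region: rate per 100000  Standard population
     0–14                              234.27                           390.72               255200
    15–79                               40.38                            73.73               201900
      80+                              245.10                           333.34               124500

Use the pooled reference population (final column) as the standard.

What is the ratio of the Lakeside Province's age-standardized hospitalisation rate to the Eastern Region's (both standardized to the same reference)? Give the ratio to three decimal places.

Standard total = 581600; weights = 0.4388, 0.3471, 0.2141.
The Lakeside Province: 0.4388×234.27 + 0.3471×40.38 + 0.2141×245.10 = 169.2802 per 100000.
The Eastern Region: 0.4388×390.72 + 0.3471×73.73 + 0.2141×333.34 = 268.3952 per 100000.
Ratio = 169.2802 ÷ 268.3952 = 0.63071.

0.631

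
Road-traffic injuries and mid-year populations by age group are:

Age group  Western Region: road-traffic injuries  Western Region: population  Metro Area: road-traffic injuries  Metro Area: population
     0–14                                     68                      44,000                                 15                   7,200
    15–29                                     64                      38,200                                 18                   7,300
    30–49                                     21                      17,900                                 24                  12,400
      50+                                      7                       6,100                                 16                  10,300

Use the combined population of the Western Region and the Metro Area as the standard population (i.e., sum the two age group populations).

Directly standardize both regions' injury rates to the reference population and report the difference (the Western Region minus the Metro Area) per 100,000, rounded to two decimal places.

Age-specific rates per 100,000 for the Western Region: 154.55, 167.54, 117.32, 114.75.
For the Metro Area: 208.33, 246.58, 193.55, 155.34.
Combined standard total = 143,400; weights = 0.3570, 0.3173, 0.2113, 0.1144.
The Western Region: 0.3570×154.55 + 0.3173×167.54 + 0.2113×117.32 + 0.1144×114.75 = 146.2516 per 100,000.
The Metro Area: 0.3570×208.33 + 0.3173×246.58 + 0.2113×193.55 + 0.1144×155.34 = 211.2827 per 100,000.
Difference = 146.2516 − 211.2827 = -65.0311.

-65.03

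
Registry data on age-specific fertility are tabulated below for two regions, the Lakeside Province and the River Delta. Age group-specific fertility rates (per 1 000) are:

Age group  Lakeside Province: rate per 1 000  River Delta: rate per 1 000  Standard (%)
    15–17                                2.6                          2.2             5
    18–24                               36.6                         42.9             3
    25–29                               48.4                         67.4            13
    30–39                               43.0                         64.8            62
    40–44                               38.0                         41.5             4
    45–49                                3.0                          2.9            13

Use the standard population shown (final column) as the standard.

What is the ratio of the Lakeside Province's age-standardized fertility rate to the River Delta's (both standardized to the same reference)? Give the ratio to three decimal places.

0.689

Standard weights: 0.05, 0.03, 0.13, 0.62, 0.04, 0.13.
The Lakeside Province: 0.0500×2.6 + 0.0300×36.6 + 0.1300×48.4 + 0.6200×43.0 + 0.0400×38.0 + 0.1300×3.0 = 36.0900 per 1 000.
The River Delta: 0.0500×2.2 + 0.0300×42.9 + 0.1300×67.4 + 0.6200×64.8 + 0.0400×41.5 + 0.1300×2.9 = 52.3720 per 1 000.
Ratio = 36.0900 ÷ 52.3720 = 0.68911.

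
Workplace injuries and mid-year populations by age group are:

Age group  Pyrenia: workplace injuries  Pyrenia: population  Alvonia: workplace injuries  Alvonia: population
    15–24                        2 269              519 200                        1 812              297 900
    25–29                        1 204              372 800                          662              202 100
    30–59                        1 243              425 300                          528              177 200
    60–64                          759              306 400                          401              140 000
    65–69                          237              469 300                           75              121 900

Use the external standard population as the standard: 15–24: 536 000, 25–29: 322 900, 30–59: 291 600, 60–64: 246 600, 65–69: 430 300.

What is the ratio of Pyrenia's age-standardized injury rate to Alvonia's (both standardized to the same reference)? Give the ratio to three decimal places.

0.823

Age-specific rates per 10 000 for Pyrenia: 43.70, 32.30, 29.23, 24.77, 5.05.
For Alvonia: 60.83, 32.76, 29.80, 28.64, 6.15.
Standard total = 1 827 400; weights = 0.2933, 0.1767, 0.1596, 0.1349, 0.2355.
Pyrenia: 0.2933×43.70 + 0.1767×32.30 + 0.1596×29.23 + 0.1349×24.77 + 0.2355×5.05 = 27.7207 per 10 000.
Alvonia: 0.2933×60.83 + 0.1767×32.76 + 0.1596×29.80 + 0.1349×28.64 + 0.2355×6.15 = 33.6977 per 10 000.
Ratio = 27.7207 ÷ 33.6977 = 0.82263.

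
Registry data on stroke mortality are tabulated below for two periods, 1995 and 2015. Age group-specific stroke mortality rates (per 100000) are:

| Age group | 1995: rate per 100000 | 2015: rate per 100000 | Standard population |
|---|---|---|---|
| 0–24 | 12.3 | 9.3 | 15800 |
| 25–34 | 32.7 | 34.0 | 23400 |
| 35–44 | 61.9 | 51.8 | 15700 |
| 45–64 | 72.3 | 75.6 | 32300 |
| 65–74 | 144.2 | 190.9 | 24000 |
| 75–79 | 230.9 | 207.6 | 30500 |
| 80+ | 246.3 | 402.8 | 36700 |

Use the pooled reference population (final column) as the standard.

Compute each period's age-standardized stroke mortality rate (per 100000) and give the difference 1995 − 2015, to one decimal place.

-34.1

Standard total = 178400; weights = 0.0886, 0.1312, 0.0880, 0.1811, 0.1345, 0.1710, 0.2057.
1995: 0.0886×12.3 + 0.1312×32.7 + 0.0880×61.9 + 0.1811×72.3 + 0.1345×144.2 + 0.1710×230.9 + 0.2057×246.3 = 133.4591 per 100000.
2015: 0.0886×9.3 + 0.1312×34.0 + 0.0880×51.8 + 0.1811×75.6 + 0.1345×190.9 + 0.1710×207.6 + 0.2057×402.8 = 167.5664 per 100000.
Difference = 133.4591 − 167.5664 = -34.1073.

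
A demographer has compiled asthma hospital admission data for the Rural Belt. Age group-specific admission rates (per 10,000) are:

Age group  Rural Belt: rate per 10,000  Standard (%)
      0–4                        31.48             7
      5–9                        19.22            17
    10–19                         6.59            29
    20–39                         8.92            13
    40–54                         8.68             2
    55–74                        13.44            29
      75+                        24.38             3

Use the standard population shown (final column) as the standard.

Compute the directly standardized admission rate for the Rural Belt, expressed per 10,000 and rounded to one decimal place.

13.3

Standard weights: 0.07, 0.17, 0.29, 0.13, 0.02, 0.29, 0.03.
Standardized rate: 0.0700×31.48 + 0.1700×19.22 + 0.2900×6.59 + 0.1300×8.92 + 0.0200×8.68 + 0.2900×13.44 + 0.0300×24.38 = 13.3443 per 10,000.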